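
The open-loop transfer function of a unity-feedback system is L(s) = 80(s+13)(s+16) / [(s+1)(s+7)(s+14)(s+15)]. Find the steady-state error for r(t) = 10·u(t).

System type = 0 (no poles at s=0).
K_p = lim_{s→0} L(s) = 80·13·16 / (1·7·14·15) = 1664/147.
e_ss = 10/(1 + K_p) = 10/(1811/147) = 1470/1811.

1470/1811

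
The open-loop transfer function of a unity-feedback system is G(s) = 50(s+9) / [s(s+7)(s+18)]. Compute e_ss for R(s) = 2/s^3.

One free integrator in G(s): this is a type 1 system.
For a type-1 system K_a = 0, so e_ss to a parabolic input is unbounded.

infinity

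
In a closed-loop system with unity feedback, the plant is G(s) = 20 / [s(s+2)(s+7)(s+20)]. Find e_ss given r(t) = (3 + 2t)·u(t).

28

The open loop has one pole at the origin → type 1 system. Treating each term separately:
  • 3: tracked with zero error.
  • 2t: e_ss = 2/K_v with K_v=1/14 → 28.
Total e_ss = 28.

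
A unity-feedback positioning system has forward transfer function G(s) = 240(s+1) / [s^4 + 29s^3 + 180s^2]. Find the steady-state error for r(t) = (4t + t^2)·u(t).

Factoring s^2 from the denominator leaves a polynomial with constant term 180, so the system is type 2. Treating each term separately:
  • 4t: tracked with zero error.
  • t^2: e_ss = 2/K_a with K_a=4/3 → 1.5.
Total e_ss = 1.5.

1.5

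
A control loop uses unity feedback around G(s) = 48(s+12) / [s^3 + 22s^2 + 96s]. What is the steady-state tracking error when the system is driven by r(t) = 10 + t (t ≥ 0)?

Factoring s from the denominator leaves a polynomial with constant term 96, so the system is type 1. Treating each term separately:
  • 10: tracked with zero error.
  • t: e_ss = 1/K_v with K_v=6 → 1/6.
Total e_ss = 1/6.

1/6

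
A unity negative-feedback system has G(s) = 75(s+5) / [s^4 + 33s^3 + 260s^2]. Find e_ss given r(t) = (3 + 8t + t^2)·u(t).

104/75

Factoring s^2 from the denominator leaves a polynomial with constant term 260, so the system is type 2. Taking each input component in turn:
  • 3: tracked with zero error.
  • 8t: tracked with zero error.
  • t^2: e_ss = 2/K_a with K_a=75/52 → 104/75.
Total e_ss = 104/75.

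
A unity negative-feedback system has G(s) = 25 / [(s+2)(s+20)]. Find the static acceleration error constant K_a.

System type = 0 (no poles at s=0).
K_a = lim_{s→0} s^2·G(s) = 0 (the extra factor of s kills the finite limit).

0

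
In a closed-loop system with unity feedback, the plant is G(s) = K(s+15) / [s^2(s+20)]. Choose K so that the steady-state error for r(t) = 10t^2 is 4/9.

Two free integrators in G(s): this is a type 2 system.
K_a = lim_{s→0} s^2·G(s) = K·15 / (20) = 0.75·K.
e_ss = 20/K_a = 4/9 ⇒ K_a = 45 ⇒ K = 45/0.75 = 60.

60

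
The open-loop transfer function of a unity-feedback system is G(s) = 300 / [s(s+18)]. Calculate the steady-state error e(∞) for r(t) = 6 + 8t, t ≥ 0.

0.48

The open loop has one pole at the origin → type 1 system. Treating each term separately:
  • 6: tracked with zero error.
  • 8t: e_ss = 8/K_v with K_v=50/3 → 0.48.
Total e_ss = 0.48.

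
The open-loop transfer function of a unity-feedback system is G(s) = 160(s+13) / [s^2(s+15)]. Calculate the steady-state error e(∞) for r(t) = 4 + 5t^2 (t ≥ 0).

G(s) has two factors of s in the denominator, so the system is type 2. By superposition:
  • 4: tracked with zero error.
  • 5t^2: e_ss = 10/K_a with K_a=416/3 → 15/208.
Total e_ss = 15/208.

15/208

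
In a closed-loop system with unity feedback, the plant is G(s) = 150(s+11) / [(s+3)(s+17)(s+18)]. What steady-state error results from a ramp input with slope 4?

G(s) has no factors of s in the denominator, so the system is type 0.
For a type-0 system K_v = 0, so e_ss to a ramp input is unbounded.

infinity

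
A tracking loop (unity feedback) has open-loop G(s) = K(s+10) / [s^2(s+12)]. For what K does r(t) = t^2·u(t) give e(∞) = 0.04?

G(s) has two factors of s in the denominator, so the system is type 2.
K_a = lim_{s→0} s^2·G(s) = K·10 / (12) = (5/6)·K.
e_ss = 2/K_a = 0.04 ⇒ K_a = 50 ⇒ K = 50/(5/6) = 60.

60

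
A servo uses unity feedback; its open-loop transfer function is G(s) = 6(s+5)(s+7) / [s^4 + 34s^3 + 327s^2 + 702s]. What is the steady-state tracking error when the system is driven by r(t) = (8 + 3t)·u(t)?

351/35

Lowest-order denominator term is 702s, so the open loop has 1 pole at the origin → type 1 system. Treating each term separately:
  • 8: tracked with zero error.
  • 3t: e_ss = 3/K_v with K_v=35/117 → 351/35.
Total e_ss = 351/35.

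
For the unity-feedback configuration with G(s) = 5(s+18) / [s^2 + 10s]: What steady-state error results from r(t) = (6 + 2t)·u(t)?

2/9

Factoring s from the denominator leaves a polynomial with constant term 10, so the system is type 1. Treating each term separately:
  • 6: tracked with zero error.
  • 2t: e_ss = 2/K_v with K_v=9 → 2/9.
Total e_ss = 2/9.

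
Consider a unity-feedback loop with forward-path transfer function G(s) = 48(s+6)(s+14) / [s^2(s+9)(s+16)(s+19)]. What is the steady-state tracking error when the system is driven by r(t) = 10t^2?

Two free integrators in G(s): this is a type 2 system.
K_a = lim_{s→0} s^2·G(s) = 48·6·14 / (9·16·19) = 28/19.
r(t) = 10t^2 gives R(s) = 20/s^3.
e_ss = 20/K_a = 20/(28/19) = 95/7.

95/7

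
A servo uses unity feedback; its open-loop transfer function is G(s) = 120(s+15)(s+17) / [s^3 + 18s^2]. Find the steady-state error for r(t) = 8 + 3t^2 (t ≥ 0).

Lowest-order denominator term is 18s^2, so the open loop has 2 poles at the origin → type 2 system. Treating each term separately:
  • 8: tracked with zero error.
  • 3t^2: e_ss = 6/K_a with K_a=1700 → 3/850.
Total e_ss = 3/850.

3/850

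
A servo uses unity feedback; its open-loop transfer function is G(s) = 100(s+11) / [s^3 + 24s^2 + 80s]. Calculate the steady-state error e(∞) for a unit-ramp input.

Factoring s from the denominator leaves a polynomial with constant term 80, so the system is type 1.
K_v = lim_{s→0} s·G(s) = 100·11 / 80 = 13.75.
e_ss = 1/K_v = 1/13.75 = 4/55.

4/55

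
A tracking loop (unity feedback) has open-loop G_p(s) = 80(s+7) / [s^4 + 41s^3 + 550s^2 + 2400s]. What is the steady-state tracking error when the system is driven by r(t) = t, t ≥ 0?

The denominator has no term below 2400s — 1 pole at s=0, type 1.
K_v = lim_{s→0} s·G_p(s) = 80·7 / 2400 = 7/30.
e_ss = 1/K_v = 1/(7/30) = 30/7.

30/7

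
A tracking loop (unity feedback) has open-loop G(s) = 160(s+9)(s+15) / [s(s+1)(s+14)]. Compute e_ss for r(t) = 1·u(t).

The open loop has one pole at the origin → type 1 system.
A type-1 system has K_p = ∞, so it tracks a step input with zero steady-state error.

0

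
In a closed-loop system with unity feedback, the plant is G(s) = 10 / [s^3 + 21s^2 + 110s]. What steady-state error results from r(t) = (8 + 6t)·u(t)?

Factoring s from the denominator leaves a polynomial with constant term 110, so the system is type 1. Treating each term separately:
  • 8: tracked with zero error.
  • 6t: e_ss = 6/K_v with K_v=1/11 → 66.
Total e_ss = 66.

66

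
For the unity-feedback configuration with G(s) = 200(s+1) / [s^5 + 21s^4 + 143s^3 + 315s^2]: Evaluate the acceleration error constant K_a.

Factoring s^2 from the denominator leaves a polynomial with constant term 315, so the system is type 2.
K_a = lim_{s→0} s^2·G(s) = 200·1 / 315 = 40/63.

40/63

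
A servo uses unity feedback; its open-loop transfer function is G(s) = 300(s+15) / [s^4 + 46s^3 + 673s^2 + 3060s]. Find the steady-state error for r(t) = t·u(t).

0.68

The denominator has no term below 3060s — 1 pole at s=0, type 1.
K_v = lim_{s→0} s·G(s) = 300·15 / 3060 = 25/17.
e_ss = 1/K_v = 1/(25/17) = 0.68.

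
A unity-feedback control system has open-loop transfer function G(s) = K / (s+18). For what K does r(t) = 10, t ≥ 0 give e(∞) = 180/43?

G(s) has no factors of s in the denominator, so the system is type 0.
K_p = lim_{s→0} G(s) = K / (18) = (1/18)·K.
e_ss = 10/(1 + K_p) = 180/43 ⇒ 1 + (1/18)·K = 43/18 ⇒ K = 25.

25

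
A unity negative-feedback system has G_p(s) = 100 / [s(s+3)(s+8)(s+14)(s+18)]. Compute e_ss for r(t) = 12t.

System type = 1 (one pole at s=0).
K_v = lim_{s→0} s·G_p(s) = 100 / (3·8·14·18) = 25/1512.
e_ss = 12/K_v = 12/(25/1512) = 725.76.

725.76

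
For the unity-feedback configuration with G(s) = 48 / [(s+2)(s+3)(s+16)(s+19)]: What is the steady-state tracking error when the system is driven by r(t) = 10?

System type = 0 (no poles at s=0).
K_p = lim_{s→0} G(s) = 48 / (2·3·16·19) = 1/38.
e_ss = 10/(1 + K_p) = 10/(39/38) = 380/39.

380/39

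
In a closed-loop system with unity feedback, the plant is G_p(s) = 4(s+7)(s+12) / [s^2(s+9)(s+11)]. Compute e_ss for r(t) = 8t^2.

33/7

System type = 2 (two poles at s=0).
K_a = lim_{s→0} s^2·G_p(s) = 4·7·12 / (9·11) = 112/33.
r(t) = 8t^2 gives R(s) = 16/s^3.
e_ss = 16/K_a = 16/(112/33) = 33/7.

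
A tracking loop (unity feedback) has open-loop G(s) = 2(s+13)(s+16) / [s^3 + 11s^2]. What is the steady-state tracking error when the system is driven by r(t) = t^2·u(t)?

Factoring s^2 from the denominator leaves a polynomial with constant term 11, so the system is type 2.
K_a = lim_{s→0} s^2·G(s) = 2·13·16 / 11 = 416/11.
r(t) = t^2 gives R(s) = 2/s^3.
e_ss = 2/K_a = 2/(416/11) = 11/208.

11/208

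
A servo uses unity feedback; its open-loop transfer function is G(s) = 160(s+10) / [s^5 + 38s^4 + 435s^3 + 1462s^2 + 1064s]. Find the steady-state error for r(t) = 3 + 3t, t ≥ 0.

1.995

Lowest-order denominator term is 1064s, so the open loop has 1 pole at the origin → type 1 system. By superposition:
  • 3: tracked with zero error.
  • 3t: e_ss = 3/K_v with K_v=200/133 → 1.995.
Total e_ss = 1.995.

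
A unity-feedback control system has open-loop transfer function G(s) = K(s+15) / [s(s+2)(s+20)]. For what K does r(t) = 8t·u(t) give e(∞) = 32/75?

G(s) has one factor of s in the denominator, so the system is type 1.
K_v = lim_{s→0} s·G(s) = K·15 / (2·20) = 0.375·K.
e_ss = 8/K_v = 32/75 ⇒ K_v = 18.75 ⇒ K = 18.75/0.375 = 50.

50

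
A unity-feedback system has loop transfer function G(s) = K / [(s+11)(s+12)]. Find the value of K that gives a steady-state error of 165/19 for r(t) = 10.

20

System type = 0 (no poles at s=0).
K_p = lim_{s→0} G(s) = K / (11·12) = (1/132)·K.
e_ss = 10/(1 + K_p) = 165/19 ⇒ 1 + (1/132)·K = 38/33 ⇒ K = 20.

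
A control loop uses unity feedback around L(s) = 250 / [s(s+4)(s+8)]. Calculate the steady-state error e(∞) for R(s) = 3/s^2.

L(s) has one factor of s in the denominator, so the system is type 1.
K_v = lim_{s→0} s·L(s) = 250 / (4·8) = 7.8125.
e_ss = 3/K_v = 3/7.8125 = 0.384.

0.384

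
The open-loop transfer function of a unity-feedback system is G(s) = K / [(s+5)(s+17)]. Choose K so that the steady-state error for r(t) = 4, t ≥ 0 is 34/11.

No free integrators in G(s): this is a type 0 system.
K_p = lim_{s→0} G(s) = K / (5·17) = (1/85)·K.
e_ss = 4/(1 + K_p) = 34/11 ⇒ 1 + (1/85)·K = 22/17 ⇒ K = 25.

25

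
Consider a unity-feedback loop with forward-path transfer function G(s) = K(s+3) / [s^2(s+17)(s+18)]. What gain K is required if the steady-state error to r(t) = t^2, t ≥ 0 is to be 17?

12

System type = 2 (two poles at s=0).
K_a = lim_{s→0} s^2·G(s) = K·3 / (17·18) = (1/102)·K.
e_ss = 2/K_a = 17 ⇒ K_a = 2/17 ⇒ K = (2/17)/(1/102) = 12.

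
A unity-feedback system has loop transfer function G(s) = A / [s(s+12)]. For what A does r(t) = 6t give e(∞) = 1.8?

System type = 1 (one pole at s=0).
K_v = lim_{s→0} s·G(s) = A / (12) = (1/12)·A.
e_ss = 6/K_v = 1.8 ⇒ K_v = 10/3 ⇒ A = (10/3)/(1/12) = 40.

40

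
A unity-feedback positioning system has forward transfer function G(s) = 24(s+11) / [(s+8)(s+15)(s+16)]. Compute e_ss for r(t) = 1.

The open loop has no poles at the origin → type 0 system.
K_p = lim_{s→0} G(s) = 24·11 / (8·15·16) = 0.1375.
e_ss = 1/(1 + K_p) = 1/1.1375 = 80/91.

80/91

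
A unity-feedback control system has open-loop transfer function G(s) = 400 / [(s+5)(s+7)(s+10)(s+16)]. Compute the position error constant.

1/14

G(s) has no factors of s in the denominator, so the system is type 0.
K_p = lim_{s→0} G(s) = 400 / (5·7·10·16) = 1/14.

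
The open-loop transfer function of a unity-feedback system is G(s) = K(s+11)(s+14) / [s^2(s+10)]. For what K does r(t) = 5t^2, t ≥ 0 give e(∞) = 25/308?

8

System type = 2 (two poles at s=0).
K_a = lim_{s→0} s^2·G(s) = K·11·14 / (10) = 15.4·K.
e_ss = 10/K_a = 25/308 ⇒ K_a = 123.2 ⇒ K = 123.2/15.4 = 8.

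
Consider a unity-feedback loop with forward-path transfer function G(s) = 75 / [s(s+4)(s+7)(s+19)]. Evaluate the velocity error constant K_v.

75/532

G(s) has one factor of s in the denominator, so the system is type 1.
K_v = lim_{s→0} s·G(s) = 75 / (4·7·19) = 75/532.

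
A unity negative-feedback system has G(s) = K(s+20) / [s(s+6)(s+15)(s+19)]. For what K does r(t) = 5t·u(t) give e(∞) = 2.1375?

200

One free integrator in G(s): this is a type 1 system.
K_v = lim_{s→0} s·G(s) = K·20 / (6·15·19) = (2/171)·K.
e_ss = 5/K_v = 2.1375 ⇒ K_v = 400/171 ⇒ K = (400/171)/(2/171) = 200.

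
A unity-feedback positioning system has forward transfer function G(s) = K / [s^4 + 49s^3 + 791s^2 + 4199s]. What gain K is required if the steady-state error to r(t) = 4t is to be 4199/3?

12

Lowest-order denominator term is 4199s, so the open loop has 1 pole at the origin → type 1 system.
K_v = lim_{s→0} s·G(s) = K / 4199 = (1/4199)·K.
e_ss = 4/K_v = 4199/3 ⇒ K_v = 12/4199 ⇒ K = (12/4199)/(1/4199) = 12.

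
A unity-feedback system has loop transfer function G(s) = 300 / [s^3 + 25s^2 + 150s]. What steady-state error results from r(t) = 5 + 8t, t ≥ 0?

4

Lowest-order denominator term is 150s, so the open loop has 1 pole at the origin → type 1 system. By superposition:
  • 5: tracked with zero error.
  • 8t: e_ss = 8/K_v with K_v=2 → 4.
Total e_ss = 4.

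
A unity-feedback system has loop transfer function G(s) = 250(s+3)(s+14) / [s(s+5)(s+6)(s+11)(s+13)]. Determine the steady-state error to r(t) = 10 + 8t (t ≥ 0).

One free integrator in G(s): this is a type 1 system. Treating each term separately:
  • 10: tracked with zero error.
  • 8t: e_ss = 8/K_v with K_v=350/143 → 572/175.
Total e_ss = 572/175.

572/175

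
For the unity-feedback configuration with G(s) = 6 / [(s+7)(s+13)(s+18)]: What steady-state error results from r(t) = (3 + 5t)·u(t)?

infinity

G(s) has no factors of s in the denominator, so the system is type 0. By superposition:
  • 3: e_ss = 3/(1+K_p) with K_p=1/273 → 819/274.
  • 5t: a type-0 system cannot track it, e_ss → ∞.
The unbounded component dominates.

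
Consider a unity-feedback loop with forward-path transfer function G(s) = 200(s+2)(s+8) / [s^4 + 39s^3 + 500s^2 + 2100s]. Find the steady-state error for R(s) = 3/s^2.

Factoring s from the denominator leaves a polynomial with constant term 2100, so the system is type 1.
K_v = lim_{s→0} s·G(s) = 200·2·8 / 2100 = 32/21.
e_ss = 3/K_v = 3/(32/21) = 63/32.

63/32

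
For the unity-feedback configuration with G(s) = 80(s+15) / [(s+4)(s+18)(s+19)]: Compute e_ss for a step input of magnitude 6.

No free integrators in G(s): this is a type 0 system.
K_p = lim_{s→0} G(s) = 80·15 / (4·18·19) = 50/57.
e_ss = 6/(1 + K_p) = 6/(107/57) = 342/107.

342/107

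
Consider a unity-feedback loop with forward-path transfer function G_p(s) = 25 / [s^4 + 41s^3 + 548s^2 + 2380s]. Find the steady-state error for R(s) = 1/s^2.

95.2

The denominator has no term below 2380s — 1 pole at s=0, type 1.
K_v = lim_{s→0} s·G_p(s) = 25 / 2380 = 5/476.
e_ss = 1/K_v = 1/(5/476) = 95.2.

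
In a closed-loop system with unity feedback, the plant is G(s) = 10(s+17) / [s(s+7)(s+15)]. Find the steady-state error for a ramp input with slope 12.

One free integrator in G(s): this is a type 1 system.
K_v = lim_{s→0} s·G(s) = 10·17 / (7·15) = 34/21.
e_ss = 12/K_v = 12/(34/21) = 126/17.

126/17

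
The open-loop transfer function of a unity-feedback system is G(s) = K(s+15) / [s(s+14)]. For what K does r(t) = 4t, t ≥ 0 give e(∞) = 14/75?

One free integrator in G(s): this is a type 1 system.
K_v = lim_{s→0} s·G(s) = K·15 / (14) = (15/14)·K.
e_ss = 4/K_v = 14/75 ⇒ K_v = 150/7 ⇒ K = (150/7)/(15/14) = 20.

20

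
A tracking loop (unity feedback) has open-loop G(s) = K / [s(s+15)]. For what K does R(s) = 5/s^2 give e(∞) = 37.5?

One free integrator in G(s): this is a type 1 system.
K_v = lim_{s→0} s·G(s) = K / (15) = (1/15)·K.
e_ss = 5/K_v = 37.5 ⇒ K_v = 2/15 ⇒ K = (2/15)/(1/15) = 2.

2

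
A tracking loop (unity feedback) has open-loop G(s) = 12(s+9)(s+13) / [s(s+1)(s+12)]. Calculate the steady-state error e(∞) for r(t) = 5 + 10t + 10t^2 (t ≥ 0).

infinity

One free integrator in G(s): this is a type 1 system. Taking each input component in turn:
  • 5: tracked with zero error.
  • 10t: e_ss = 10/K_v with K_v=117 → 10/117.
  • 10t^2: a type-1 system cannot track it, e_ss → ∞.
The unbounded component dominates.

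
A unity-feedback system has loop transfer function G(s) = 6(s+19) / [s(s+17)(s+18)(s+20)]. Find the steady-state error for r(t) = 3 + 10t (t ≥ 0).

One free integrator in G(s): this is a type 1 system. Treating each term separately:
  • 3: tracked with zero error.
  • 10t: e_ss = 10/K_v with K_v=19/1020 → 10200/19.
Total e_ss = 10200/19.

10200/19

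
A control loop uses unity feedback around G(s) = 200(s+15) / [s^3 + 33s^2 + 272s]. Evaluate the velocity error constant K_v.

375/34

Lowest-order denominator term is 272s, so the open loop has 1 pole at the origin → type 1 system.
K_v = lim_{s→0} s·G(s) = 200·15 / 272 = 375/34.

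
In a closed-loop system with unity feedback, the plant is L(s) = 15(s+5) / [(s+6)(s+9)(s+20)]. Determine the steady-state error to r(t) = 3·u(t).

System type = 0 (no poles at s=0).
K_p = lim_{s→0} L(s) = 15·5 / (6·9·20) = 5/72.
e_ss = 3/(1 + K_p) = 3/(77/72) = 216/77.

216/77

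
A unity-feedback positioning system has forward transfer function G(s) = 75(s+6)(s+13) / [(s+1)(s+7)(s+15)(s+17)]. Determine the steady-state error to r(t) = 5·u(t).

595/509

G(s) has no factors of s in the denominator, so the system is type 0.
K_p = lim_{s→0} G(s) = 75·6·13 / (1·7·15·17) = 390/119.
e_ss = 5/(1 + K_p) = 5/(509/119) = 595/509.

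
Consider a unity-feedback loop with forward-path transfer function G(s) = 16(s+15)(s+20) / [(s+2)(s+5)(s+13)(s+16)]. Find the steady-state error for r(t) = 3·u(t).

39/43

The open loop has no poles at the origin → type 0 system.
K_p = lim_{s→0} G(s) = 16·15·20 / (2·5·13·16) = 30/13.
e_ss = 3/(1 + K_p) = 3/(43/13) = 39/43.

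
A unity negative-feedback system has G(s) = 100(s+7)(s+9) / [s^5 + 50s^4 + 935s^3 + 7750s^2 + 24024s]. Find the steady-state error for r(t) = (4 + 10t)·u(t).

572/15

Factoring s from the denominator leaves a polynomial with constant term 24024, so the system is type 1. By superposition:
  • 4: tracked with zero error.
  • 10t: e_ss = 10/K_v with K_v=75/286 → 572/15.
Total e_ss = 572/15.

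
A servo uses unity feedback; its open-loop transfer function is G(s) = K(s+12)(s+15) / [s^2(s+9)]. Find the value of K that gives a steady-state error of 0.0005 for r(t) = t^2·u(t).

G(s) has two factors of s in the denominator, so the system is type 2.
K_a = lim_{s→0} s^2·G(s) = K·12·15 / (9) = 20·K.
e_ss = 2/K_a = 0.0005 ⇒ K_a = 4000 ⇒ K = 4000/20 = 200.

200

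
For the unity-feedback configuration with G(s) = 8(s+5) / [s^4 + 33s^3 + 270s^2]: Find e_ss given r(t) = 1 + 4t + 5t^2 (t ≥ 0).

67.5

The denominator has no term below 270s^2 — 2 poles at s=0, type 2. By superposition:
  • 1: tracked with zero error.
  • 4t: tracked with zero error.
  • 5t^2: e_ss = 10/K_a with K_a=4/27 → 67.5.
Total e_ss = 67.5.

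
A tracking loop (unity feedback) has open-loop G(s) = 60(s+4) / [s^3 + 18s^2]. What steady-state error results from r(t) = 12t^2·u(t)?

Lowest-order denominator term is 18s^2, so the open loop has 2 poles at the origin → type 2 system.
K_a = lim_{s→0} s^2·G(s) = 60·4 / 18 = 40/3.
r(t) = 12t^2 gives R(s) = 24/s^3.
e_ss = 24/K_a = 24/(40/3) = 1.8.

1.8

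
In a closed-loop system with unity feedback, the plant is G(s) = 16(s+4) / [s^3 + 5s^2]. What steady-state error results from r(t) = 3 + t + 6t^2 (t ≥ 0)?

0.9375

Factoring s^2 from the denominator leaves a polynomial with constant term 5, so the system is type 2. Treating each term separately:
  • 3: tracked with zero error.
  • t: tracked with zero error.
  • 6t^2: e_ss = 12/K_a with K_a=12.8 → 0.9375.
Total e_ss = 0.9375.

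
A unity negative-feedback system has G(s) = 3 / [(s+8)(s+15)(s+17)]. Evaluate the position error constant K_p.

1/680

G(s) has no factors of s in the denominator, so the system is type 0.
K_p = lim_{s→0} G(s) = 3 / (8·15·17) = 1/680.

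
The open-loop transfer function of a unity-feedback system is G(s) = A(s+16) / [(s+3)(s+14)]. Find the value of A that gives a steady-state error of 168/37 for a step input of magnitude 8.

2

The open loop has no poles at the origin → type 0 system.
K_p = lim_{s→0} G(s) = A·16 / (3·14) = (8/21)·A.
e_ss = 8/(1 + K_p) = 168/37 ⇒ 1 + (8/21)·A = 37/21 ⇒ A = 2.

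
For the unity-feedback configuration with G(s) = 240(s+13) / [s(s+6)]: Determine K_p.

K_p = lim_{s→0} G(s); with 1 pole at the origin the limit diverges, so K_p = ∞.

infinity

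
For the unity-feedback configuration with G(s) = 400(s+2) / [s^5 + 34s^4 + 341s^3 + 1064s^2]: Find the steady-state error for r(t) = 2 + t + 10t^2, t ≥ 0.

Factoring s^2 from the denominator leaves a polynomial with constant term 1064, so the system is type 2. Taking each input component in turn:
  • 2: tracked with zero error.
  • t: tracked with zero error.
  • 10t^2: e_ss = 20/K_a with K_a=100/133 → 26.6.
Total e_ss = 26.6.

26.6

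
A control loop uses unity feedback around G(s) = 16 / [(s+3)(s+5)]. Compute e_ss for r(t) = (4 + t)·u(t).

G(s) has no factors of s in the denominator, so the system is type 0. Treating each term separately:
  • 4: e_ss = 4/(1+K_p) with K_p=16/15 → 60/31.
  • t: a type-0 system cannot track it, e_ss → ∞.
The unbounded component dominates.

infinity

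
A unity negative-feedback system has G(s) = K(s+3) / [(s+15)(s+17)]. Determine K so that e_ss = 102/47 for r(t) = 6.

G(s) has no factors of s in the denominator, so the system is type 0.
K_p = lim_{s→0} G(s) = K·3 / (15·17) = (1/85)·K.
e_ss = 6/(1 + K_p) = 102/47 ⇒ 1 + (1/85)·K = 47/17 ⇒ K = 150.

150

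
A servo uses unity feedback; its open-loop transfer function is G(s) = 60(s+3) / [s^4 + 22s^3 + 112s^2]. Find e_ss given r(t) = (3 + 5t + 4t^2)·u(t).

224/45

The denominator has no term below 112s^2 — 2 poles at s=0, type 2. Treating each term separately:
  • 3: tracked with zero error.
  • 5t: tracked with zero error.
  • 4t^2: e_ss = 8/K_a with K_a=45/28 → 224/45.
Total e_ss = 224/45.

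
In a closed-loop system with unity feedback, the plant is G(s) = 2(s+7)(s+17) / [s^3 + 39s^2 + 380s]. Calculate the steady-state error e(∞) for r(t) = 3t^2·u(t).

Lowest-order denominator term is 380s, so the open loop has 1 pole at the origin → type 1 system.
For a type-1 system K_a = 0, so e_ss to a parabolic input is unbounded.

infinity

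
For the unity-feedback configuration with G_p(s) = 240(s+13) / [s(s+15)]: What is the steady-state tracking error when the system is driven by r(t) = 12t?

G_p(s) has one factor of s in the denominator, so the system is type 1.
K_v = lim_{s→0} s·G_p(s) = 240·13 / (15) = 208.
e_ss = 12/K_v = 12/208 = 3/52.

3/52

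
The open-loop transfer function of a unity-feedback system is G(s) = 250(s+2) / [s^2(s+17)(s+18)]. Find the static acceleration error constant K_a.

Two free integrators in G(s): this is a type 2 system.
K_a = lim_{s→0} s^2·G(s) = 250·2 / (17·18) = 250/153.

250/153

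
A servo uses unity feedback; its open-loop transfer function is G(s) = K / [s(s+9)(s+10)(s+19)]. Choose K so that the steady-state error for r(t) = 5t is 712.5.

12

System type = 1 (one pole at s=0).
K_v = lim_{s→0} s·G(s) = K / (9·10·19) = (1/1710)·K.
e_ss = 5/K_v = 712.5 ⇒ K_v = 2/285 ⇒ K = (2/285)/(1/1710) = 12.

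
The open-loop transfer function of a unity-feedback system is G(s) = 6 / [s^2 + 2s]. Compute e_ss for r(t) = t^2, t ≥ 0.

infinity

Lowest-order denominator term is 2s, so the open loop has 1 pole at the origin → type 1 system.
K_a = lim_{s→0} s^2·G(s) = 0; the steady-state error to this parabolic input grows without bound.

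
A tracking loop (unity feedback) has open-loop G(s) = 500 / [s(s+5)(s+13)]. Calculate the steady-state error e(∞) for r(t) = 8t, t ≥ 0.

System type = 1 (one pole at s=0).
K_v = lim_{s→0} s·G(s) = 500 / (5·13) = 100/13.
e_ss = 8/K_v = 8/(100/13) = 1.04.

1.04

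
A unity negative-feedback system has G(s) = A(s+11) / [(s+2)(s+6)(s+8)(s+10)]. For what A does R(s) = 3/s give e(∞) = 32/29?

G(s) has no factors of s in the denominator, so the system is type 0.
K_p = lim_{s→0} G(s) = A·11 / (2·6·8·10) = (11/960)·A.
e_ss = 3/(1 + K_p) = 32/29 ⇒ 1 + (11/960)·A = 87/32 ⇒ A = 150.

150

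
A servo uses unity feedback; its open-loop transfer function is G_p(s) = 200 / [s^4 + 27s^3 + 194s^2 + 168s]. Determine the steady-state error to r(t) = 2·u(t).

0

The denominator has no term below 168s — 1 pole at s=0, type 1.
K_p = ∞ for a type-1 system; e_ss to a step is zero.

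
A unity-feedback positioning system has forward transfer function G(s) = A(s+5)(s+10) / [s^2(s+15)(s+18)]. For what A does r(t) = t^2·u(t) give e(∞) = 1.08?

System type = 2 (two poles at s=0).
K_a = lim_{s→0} s^2·G(s) = A·5·10 / (15·18) = (5/27)·A.
e_ss = 2/K_a = 1.08 ⇒ K_a = 50/27 ⇒ A = (50/27)/(5/27) = 10.

10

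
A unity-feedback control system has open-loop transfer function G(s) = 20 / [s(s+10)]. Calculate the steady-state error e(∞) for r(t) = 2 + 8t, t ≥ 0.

4

The open loop has one pole at the origin → type 1 system. Treating each term separately:
  • 2: tracked with zero error.
  • 8t: e_ss = 8/K_v with K_v=2 → 4.
Total e_ss = 4.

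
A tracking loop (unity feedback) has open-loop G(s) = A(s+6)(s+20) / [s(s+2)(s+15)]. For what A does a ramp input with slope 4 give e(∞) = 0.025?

System type = 1 (one pole at s=0).
K_v = lim_{s→0} s·G(s) = A·6·20 / (2·15) = 4·A.
e_ss = 4/K_v = 0.025 ⇒ K_v = 160 ⇒ A = 160/4 = 40.

40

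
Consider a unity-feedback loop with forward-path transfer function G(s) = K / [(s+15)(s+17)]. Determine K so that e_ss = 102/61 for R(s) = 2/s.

50

The open loop has no poles at the origin → type 0 system.
K_p = lim_{s→0} G(s) = K / (15·17) = (1/255)·K.
e_ss = 2/(1 + K_p) = 102/61 ⇒ 1 + (1/255)·K = 61/51 ⇒ K = 50.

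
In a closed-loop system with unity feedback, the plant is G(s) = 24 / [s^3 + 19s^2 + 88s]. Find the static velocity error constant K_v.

Lowest-order denominator term is 88s, so the open loop has 1 pole at the origin → type 1 system.
K_v = lim_{s→0} s·G(s) = 24 / 88 = 3/11.

3/11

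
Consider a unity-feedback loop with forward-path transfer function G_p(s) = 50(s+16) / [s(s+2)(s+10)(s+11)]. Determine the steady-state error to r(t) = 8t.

2.2

System type = 1 (one pole at s=0).
K_v = lim_{s→0} s·G_p(s) = 50·16 / (2·10·11) = 40/11.
e_ss = 8/K_v = 8/(40/11) = 2.2.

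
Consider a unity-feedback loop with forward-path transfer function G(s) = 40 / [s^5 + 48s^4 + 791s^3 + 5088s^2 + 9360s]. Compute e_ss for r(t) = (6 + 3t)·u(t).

702

Lowest-order denominator term is 9360s, so the open loop has 1 pole at the origin → type 1 system. Taking each input component in turn:
  • 6: tracked with zero error.
  • 3t: e_ss = 3/K_v with K_v=1/234 → 702.
Total e_ss = 702.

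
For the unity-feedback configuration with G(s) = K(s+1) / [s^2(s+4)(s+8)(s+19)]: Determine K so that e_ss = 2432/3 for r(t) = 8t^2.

12

System type = 2 (two poles at s=0).
K_a = lim_{s→0} s^2·G(s) = K·1 / (4·8·19) = (1/608)·K.
e_ss = 16/K_a = 2432/3 ⇒ K_a = 3/152 ⇒ K = (3/152)/(1/608) = 12.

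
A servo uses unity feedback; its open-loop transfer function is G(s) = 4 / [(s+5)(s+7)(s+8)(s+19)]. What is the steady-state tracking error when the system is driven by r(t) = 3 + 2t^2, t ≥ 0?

infinity

The open loop has no poles at the origin → type 0 system. Taking each input component in turn:
  • 3: e_ss = 3/(1+K_p) with K_p=1/1330 → 3990/1331.
  • 2t^2: a type-0 system cannot track it, e_ss → ∞.
The unbounded component dominates.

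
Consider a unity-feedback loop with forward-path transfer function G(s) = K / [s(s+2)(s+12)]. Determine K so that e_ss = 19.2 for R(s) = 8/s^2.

10

System type = 1 (one pole at s=0).
K_v = lim_{s→0} s·G(s) = K / (2·12) = (1/24)·K.
e_ss = 8/K_v = 19.2 ⇒ K_v = 5/12 ⇒ K = (5/12)/(1/24) = 10.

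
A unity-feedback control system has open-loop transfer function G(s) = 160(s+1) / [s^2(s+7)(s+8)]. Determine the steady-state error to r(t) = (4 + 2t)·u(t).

0

The open loop has two poles at the origin → type 2 system. By superposition:
  • 4: tracked with zero error.
  • 2t: tracked with zero error.
Total e_ss = 0.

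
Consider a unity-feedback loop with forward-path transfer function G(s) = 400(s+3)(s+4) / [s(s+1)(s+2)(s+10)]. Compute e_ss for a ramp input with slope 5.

System type = 1 (one pole at s=0).
K_v = lim_{s→0} s·G(s) = 400·3·4 / (1·2·10) = 240.
e_ss = 5/K_v = 5/240 = 1/48.

1/48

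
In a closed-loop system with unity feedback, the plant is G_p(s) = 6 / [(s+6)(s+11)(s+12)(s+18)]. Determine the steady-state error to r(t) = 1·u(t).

2376/2377

G_p(s) has no factors of s in the denominator, so the system is type 0.
K_p = lim_{s→0} G_p(s) = 6 / (6·11·12·18) = 1/2376.
e_ss = 1/(1 + K_p) = 1/(2377/2376) = 2376/2377.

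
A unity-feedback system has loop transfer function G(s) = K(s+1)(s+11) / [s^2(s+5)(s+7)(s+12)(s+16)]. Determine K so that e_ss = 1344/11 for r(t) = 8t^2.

80

Two free integrators in G(s): this is a type 2 system.
K_a = lim_{s→0} s^2·G(s) = K·1·11 / (5·7·12·16) = (11/6720)·K.
e_ss = 16/K_a = 1344/11 ⇒ K_a = 11/84 ⇒ K = (11/84)/(11/6720) = 80.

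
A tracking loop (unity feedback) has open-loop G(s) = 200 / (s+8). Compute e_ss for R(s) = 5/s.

The open loop has no poles at the origin → type 0 system.
K_p = lim_{s→0} G(s) = 200 / (8) = 25.
e_ss = 5/(1 + K_p) = 5/26.

5/26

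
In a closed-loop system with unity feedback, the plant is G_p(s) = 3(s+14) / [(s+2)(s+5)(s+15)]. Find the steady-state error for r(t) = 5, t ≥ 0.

125/32

The open loop has no poles at the origin → type 0 system.
K_p = lim_{s→0} G_p(s) = 3·14 / (2·5·15) = 0.28.
e_ss = 5/(1 + K_p) = 5/1.28 = 125/32.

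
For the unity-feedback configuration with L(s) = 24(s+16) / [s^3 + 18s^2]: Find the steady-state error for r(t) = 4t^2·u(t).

0.375

Lowest-order denominator term is 18s^2, so the open loop has 2 poles at the origin → type 2 system.
K_a = lim_{s→0} s^2·L(s) = 24·16 / 18 = 64/3.
r(t) = 4t^2 gives R(s) = 8/s^3.
e_ss = 8/K_a = 8/(64/3) = 0.375.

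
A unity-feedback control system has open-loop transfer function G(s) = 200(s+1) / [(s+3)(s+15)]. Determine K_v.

The open loop has no poles at the origin → type 0 system.
K_v = lim_{s→0} s·G(s) = 0 (the extra factor of s kills the finite limit).

0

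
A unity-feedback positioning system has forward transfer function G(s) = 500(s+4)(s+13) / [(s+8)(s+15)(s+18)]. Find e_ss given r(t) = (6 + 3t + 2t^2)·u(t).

G(s) has no factors of s in the denominator, so the system is type 0. Taking each input component in turn:
  • 6: e_ss = 6/(1+K_p) with K_p=325/27 → 81/176.
  • 3t: a type-0 system cannot track it, e_ss → ∞.
  • 2t^2: a type-0 system cannot track it, e_ss → ∞.
The unbounded component dominates.

infinity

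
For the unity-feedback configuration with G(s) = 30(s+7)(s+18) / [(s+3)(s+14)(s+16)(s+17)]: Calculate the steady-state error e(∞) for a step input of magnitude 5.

680/181

System type = 0 (no poles at s=0).
K_p = lim_{s→0} G(s) = 30·7·18 / (3·14·16·17) = 45/136.
e_ss = 5/(1 + K_p) = 5/(181/136) = 680/181.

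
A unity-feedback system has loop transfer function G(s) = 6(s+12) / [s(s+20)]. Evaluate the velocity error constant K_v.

G(s) has one factor of s in the denominator, so the system is type 1.
K_v = lim_{s→0} s·G(s) = 6·12 / (20) = 3.6.

3.6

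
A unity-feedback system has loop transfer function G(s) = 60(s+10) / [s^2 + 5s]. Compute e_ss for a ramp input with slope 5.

The denominator has no term below 5s — 1 pole at s=0, type 1.
K_v = lim_{s→0} s·G(s) = 60·10 / 5 = 120.
e_ss = 5/K_v = 5/120 = 1/24.

1/24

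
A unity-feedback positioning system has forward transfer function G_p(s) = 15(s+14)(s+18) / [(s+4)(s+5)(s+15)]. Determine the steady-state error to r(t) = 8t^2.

No free integrators in G_p(s): this is a type 0 system.
For a type-0 system K_a = 0, so e_ss to a parabolic input is unbounded.

infinity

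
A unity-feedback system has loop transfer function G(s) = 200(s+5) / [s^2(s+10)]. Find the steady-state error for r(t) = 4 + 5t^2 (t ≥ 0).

G(s) has two factors of s in the denominator, so the system is type 2. By superposition:
  • 4: tracked with zero error.
  • 5t^2: e_ss = 10/K_a with K_a=100 → 0.1.
Total e_ss = 0.1.

0.1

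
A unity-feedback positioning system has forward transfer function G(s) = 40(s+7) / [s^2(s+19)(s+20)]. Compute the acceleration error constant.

G(s) has two factors of s in the denominator, so the system is type 2.
K_a = lim_{s→0} s^2·G(s) = 40·7 / (19·20) = 14/19.

14/19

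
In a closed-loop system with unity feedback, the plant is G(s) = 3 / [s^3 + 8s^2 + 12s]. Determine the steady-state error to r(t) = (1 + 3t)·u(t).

Lowest-order denominator term is 12s, so the open loop has 1 pole at the origin → type 1 system. By superposition:
  • 1: tracked with zero error.
  • 3t: e_ss = 3/K_v with K_v=0.25 → 12.
Total e_ss = 12.

12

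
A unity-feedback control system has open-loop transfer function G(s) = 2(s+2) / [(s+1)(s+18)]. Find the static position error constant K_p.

2/9

System type = 0 (no poles at s=0).
K_p = lim_{s→0} G(s) = 2·2 / (1·18) = 2/9.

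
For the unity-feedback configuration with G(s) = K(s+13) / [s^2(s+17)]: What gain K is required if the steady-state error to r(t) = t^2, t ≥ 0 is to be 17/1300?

The open loop has two poles at the origin → type 2 system.
K_a = lim_{s→0} s^2·G(s) = K·13 / (17) = (13/17)·K.
e_ss = 2/K_a = 17/1300 ⇒ K_a = 2600/17 ⇒ K = (2600/17)/(13/17) = 200.

200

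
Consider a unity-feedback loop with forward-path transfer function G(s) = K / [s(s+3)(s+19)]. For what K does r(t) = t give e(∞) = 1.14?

50

System type = 1 (one pole at s=0).
K_v = lim_{s→0} s·G(s) = K / (3·19) = (1/57)·K.
e_ss = 1/K_v = 1.14 ⇒ K_v = 50/57 ⇒ K = (50/57)/(1/57) = 50.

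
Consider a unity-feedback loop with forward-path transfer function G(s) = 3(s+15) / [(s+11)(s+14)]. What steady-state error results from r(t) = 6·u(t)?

924/199

The open loop has no poles at the origin → type 0 system.
K_p = lim_{s→0} G(s) = 3·15 / (11·14) = 45/154.
e_ss = 6/(1 + K_p) = 6/(199/154) = 924/199.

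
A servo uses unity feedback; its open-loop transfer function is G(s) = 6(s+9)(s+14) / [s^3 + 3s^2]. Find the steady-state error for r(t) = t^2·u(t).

Factoring s^2 from the denominator leaves a polynomial with constant term 3, so the system is type 2.
K_a = lim_{s→0} s^2·G(s) = 6·9·14 / 3 = 252.
r(t) = t^2 gives R(s) = 2/s^3.
e_ss = 2/K_a = 2/252 = 1/126.

1/126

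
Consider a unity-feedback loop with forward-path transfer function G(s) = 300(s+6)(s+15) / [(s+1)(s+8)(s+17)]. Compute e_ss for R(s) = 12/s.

51/848

No free integrators in G(s): this is a type 0 system.
K_p = lim_{s→0} G(s) = 300·6·15 / (1·8·17) = 3375/17.
e_ss = 12/(1 + K_p) = 12/(3392/17) = 51/848.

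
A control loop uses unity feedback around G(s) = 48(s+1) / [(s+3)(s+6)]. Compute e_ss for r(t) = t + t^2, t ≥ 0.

No free integrators in G(s): this is a type 0 system. Taking each input component in turn:
  • t: a type-0 system cannot track it, e_ss → ∞.
  • t^2: a type-0 system cannot track it, e_ss → ∞.
The unbounded component dominates.

infinity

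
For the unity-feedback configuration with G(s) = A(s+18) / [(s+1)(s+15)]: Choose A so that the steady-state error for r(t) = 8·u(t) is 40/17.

2

G(s) has no factors of s in the denominator, so the system is type 0.
K_p = lim_{s→0} G(s) = A·18 / (1·15) = 1.2·A.
e_ss = 8/(1 + K_p) = 40/17 ⇒ 1 + 1.2·A = 3.4 ⇒ A = 2.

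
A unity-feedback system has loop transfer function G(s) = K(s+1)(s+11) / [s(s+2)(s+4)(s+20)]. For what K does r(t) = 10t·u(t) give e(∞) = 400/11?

4

The open loop has one pole at the origin → type 1 system.
K_v = lim_{s→0} s·G(s) = K·1·11 / (2·4·20) = (11/160)·K.
e_ss = 10/K_v = 400/11 ⇒ K_v = 0.275 ⇒ K = 0.275/(11/160) = 4.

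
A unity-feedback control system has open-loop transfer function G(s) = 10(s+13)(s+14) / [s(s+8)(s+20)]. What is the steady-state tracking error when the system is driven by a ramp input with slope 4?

32/91

G(s) has one factor of s in the denominator, so the system is type 1.
K_v = lim_{s→0} s·G(s) = 10·13·14 / (8·20) = 11.375.
e_ss = 4/K_v = 4/11.375 = 32/91.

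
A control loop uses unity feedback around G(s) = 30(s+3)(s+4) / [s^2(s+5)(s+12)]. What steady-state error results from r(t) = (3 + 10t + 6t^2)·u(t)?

Two free integrators in G(s): this is a type 2 system. Taking each input component in turn:
  • 3: tracked with zero error.
  • 10t: tracked with zero error.
  • 6t^2: e_ss = 12/K_a with K_a=6 → 2.
Total e_ss = 2.

2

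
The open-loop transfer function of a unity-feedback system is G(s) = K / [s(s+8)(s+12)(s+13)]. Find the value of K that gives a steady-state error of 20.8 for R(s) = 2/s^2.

The open loop has one pole at the origin → type 1 system.
K_v = lim_{s→0} s·G(s) = K / (8·12·13) = (1/1248)·K.
e_ss = 2/K_v = 20.8 ⇒ K_v = 5/52 ⇒ K = (5/52)/(1/1248) = 120.

120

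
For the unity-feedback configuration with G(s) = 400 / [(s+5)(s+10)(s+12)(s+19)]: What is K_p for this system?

2/57

No free integrators in G(s): this is a type 0 system.
K_p = lim_{s→0} G(s) = 400 / (5·10·12·19) = 2/57.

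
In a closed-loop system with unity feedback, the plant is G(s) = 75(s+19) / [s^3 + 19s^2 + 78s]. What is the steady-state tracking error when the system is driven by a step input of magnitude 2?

0

Lowest-order denominator term is 78s, so the open loop has 1 pole at the origin → type 1 system.
A type-1 system has K_p = ∞, so it tracks a step input with zero steady-state error.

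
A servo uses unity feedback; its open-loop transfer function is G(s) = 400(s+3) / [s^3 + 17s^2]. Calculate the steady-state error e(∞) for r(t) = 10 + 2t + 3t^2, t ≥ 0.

0.085

Lowest-order denominator term is 17s^2, so the open loop has 2 poles at the origin → type 2 system. Treating each term separately:
  • 10: tracked with zero error.
  • 2t: tracked with zero error.
  • 3t^2: e_ss = 6/K_a with K_a=1200/17 → 0.085.
Total e_ss = 0.085.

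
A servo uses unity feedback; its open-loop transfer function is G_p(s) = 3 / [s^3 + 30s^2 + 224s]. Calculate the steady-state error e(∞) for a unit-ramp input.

224/3

Lowest-order denominator term is 224s, so the open loop has 1 pole at the origin → type 1 system.
K_v = lim_{s→0} s·G_p(s) = 3 / 224 = 3/224.
e_ss = 1/K_v = 1/(3/224) = 224/3.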